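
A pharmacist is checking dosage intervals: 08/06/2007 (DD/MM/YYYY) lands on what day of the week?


Date: 2007-06-08
January 1, 2007 is a Monday
Day of year: 159
Offset from Jan 1: 158 days
158 mod 7 = 4
Result: Friday

Friday


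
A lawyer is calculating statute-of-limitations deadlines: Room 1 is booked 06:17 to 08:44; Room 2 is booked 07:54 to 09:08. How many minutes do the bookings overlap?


Interval A: [377, 524] minutes from midnight
Interval B: [474, 548] minutes from midnight
Overlap start = max(377, 474) = 474
Overlap end = min(524, 548) = 524
Overlap = 524 - 474 = 50 minutes

50


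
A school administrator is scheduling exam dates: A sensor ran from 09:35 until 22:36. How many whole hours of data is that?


Start: 09:35
End: 22:36
Hour difference: 22 - 9 = 13 hours
Minute difference: 36 - 35 = 1 minutes
Total minutes: 781
Complete hours: 781 / 60 = 13 (remainder 1)

13


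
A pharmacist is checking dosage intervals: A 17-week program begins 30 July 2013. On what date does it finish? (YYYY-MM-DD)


Start: 2013-07-30
Weeks to add: 17
Convert to days: 17 x 7 = 119 days
Add 119 days to 2013-07-30
Result: 2013-11-26

2013-11-26


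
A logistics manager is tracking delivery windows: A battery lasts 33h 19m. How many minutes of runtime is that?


Hours: 33
Extra minutes: 19
Minutes per hour: 60
Hours to minutes: 33 x 60 = 1980
Total: 1980 + 19 = 1999

1999


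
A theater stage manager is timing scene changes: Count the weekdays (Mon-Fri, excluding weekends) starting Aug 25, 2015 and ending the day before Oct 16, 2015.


Start: 2015-08-25 (Tuesday)
End (exclusive): 2015-10-16 (Friday)
Total calendar days: 52
Full weeks: 52 // 7 = 7 -> 35 weekdays
Remaining 3 days starting on Tuesday:
  Tue(w), Wed(w), Thu(w) -> 3 weekdays
Total business days: 35 + 3 = 38

38


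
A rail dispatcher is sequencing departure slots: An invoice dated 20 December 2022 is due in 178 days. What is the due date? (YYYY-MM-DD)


Start: 2022-12-20
Adding 178 days
Days remaining in December: 11
After December: 167 days still to add
January 2023: 31 days, 136 remaining
February 2023: 28 days, 108 remaining
March 2023: 31 days, 77 remaining
April 2023: 30 days, 47 remaining
Result: 2023-06-16

2023-06-16


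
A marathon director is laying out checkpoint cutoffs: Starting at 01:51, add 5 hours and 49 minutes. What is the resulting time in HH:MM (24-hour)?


Start time: 01:51
Adding: 5 hours 49 minutes
Minutes: 51 + 49 = 100
Minute overflow: 100 >= 60, so carry 1 hour, minutes = 40
Hours: 1 + 5 + 1 = 7
Result: 07:40

07:40


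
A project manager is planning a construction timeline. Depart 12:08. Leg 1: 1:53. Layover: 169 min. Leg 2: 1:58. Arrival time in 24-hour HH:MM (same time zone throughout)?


Depart: 12:08
Leg 1: +113 min -> 14:01
Layover: +169 min -> 16:50
Leg 2: +118 min -> 18:48
Total travel: 400 minutes = 6h 40m
Arrival: 18:48

18:48


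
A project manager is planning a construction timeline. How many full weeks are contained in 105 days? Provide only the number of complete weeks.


Total days: 105
Days per week: 7
Division: 105 / 7 = 15 remainder 0
Complete weeks: 15
Remaining days: 0

15


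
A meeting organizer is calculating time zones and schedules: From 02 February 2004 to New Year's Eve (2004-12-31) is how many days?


Start: February 02, 2004
End: December 31, 2004
Days left in February: 27
March: 31
April: 30
May: 31
June: 30
... plus remaining months
Sum of remaining months: 306
Total: 27 + 306 = 333

333


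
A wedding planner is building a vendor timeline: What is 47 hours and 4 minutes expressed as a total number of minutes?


Hours: 47
Minutes: 4
Convert hours to minutes: 47 x 60 = 2820
Add remaining minutes: 2820 + 4 = 2824

2824


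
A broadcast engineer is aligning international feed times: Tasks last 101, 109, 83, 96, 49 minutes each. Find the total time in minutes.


Durations: 101, 109, 83, 96, 49
Running sum: 101
+ 109 = 210
+ 83 = 293
+ 96 = 389
+ 49 = 438
Total duration: 438 minutes
That is 7 hours and 18 minutes

438


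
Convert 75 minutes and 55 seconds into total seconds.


Minutes: 75
Seconds: 55
Convert minutes to seconds: 75 x 60 = 4500
Add remaining seconds: 4500 + 55 = 4555

4555


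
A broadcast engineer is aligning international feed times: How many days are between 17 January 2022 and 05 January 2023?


Start date: 2022-01-17
End date: 2023-01-05
Jan 2022: +15 days
Feb 2022: +28 days
Mar 2022: +31 days
... (10 more months)
Total: 353 days

353


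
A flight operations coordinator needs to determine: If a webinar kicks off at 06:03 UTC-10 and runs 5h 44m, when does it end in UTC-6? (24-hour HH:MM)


Start: 06:03 in UTC-10
Step 1 - add duration:
  minutes: 3 + 44 = 47
  hours: 6 + 5 + 0 = 11
  end in UTC-10: 11:47
Step 2 - convert UTC-10 -> UTC-6:
  offset difference: -6 - (-10) = 4 hours
  11 + (4) = 15 -> mod 24 = 15
Result: 15:47 in UTC-6

15:47


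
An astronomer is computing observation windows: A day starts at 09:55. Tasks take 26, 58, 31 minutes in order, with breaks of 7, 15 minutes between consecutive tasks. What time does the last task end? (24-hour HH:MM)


Start: 09:55 = 595 min from midnight
  after task 1 (26 min): 10:21
  after break (7 min): 10:28
  after task 2 (58 min): 11:26
  after break (15 min): 11:41
  after task 3 (31 min): 12:12
Total elapsed: 137 minutes
End time: 12:12

12:12


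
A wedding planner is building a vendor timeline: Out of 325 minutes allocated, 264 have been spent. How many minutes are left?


Total budget: 325 minutes
Time used: 264 minutes
Remaining: 325 - 264 = 61 minutes
Percent used: 81.2%
Percent remaining: 18.8%

61


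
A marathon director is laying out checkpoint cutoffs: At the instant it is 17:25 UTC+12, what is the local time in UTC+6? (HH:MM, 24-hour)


Local time: 17:25 at UTC+12 (offset 12h)
Target zone: UTC+6 (offset 6h)
Difference: 6 - (12) = -6 hours
Calculation: 17 + (-6) = 11
Result: 11:25

11:25


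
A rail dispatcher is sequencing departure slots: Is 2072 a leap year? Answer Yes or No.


Year: 2072
Divisible by 4? 2072 / 4 = 518.0 -> Yes
Divisible by 100? 2072 / 100 = 20.72 -> No
Divisible by 4 but not 100, so it IS a leap year

Yes


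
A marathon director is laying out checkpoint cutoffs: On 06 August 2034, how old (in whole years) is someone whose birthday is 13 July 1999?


Birth: 1999-07-13
Reference: 2034-08-06
Year difference: 2034 - 1999 = 35
Has birthday (07-13) occurred by 08-06? Yes
Age in full years: 35

35


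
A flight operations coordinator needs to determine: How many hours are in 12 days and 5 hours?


Days: 12
Extra hours: 5
Hours per day: 24
Days to hours: 12 x 24 = 288
Total: 288 + 5 = 293

293


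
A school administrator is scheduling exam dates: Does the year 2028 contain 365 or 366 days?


Year: 2028
Check leap year rules:
Divisible by 4? Yes
Divisible by 100? No
2028 is a leap year
Days: 366

366


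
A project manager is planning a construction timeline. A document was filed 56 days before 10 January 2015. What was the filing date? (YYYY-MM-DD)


Start: 2015-01-10
Subtracting 56 days
Days already passed in January: 10
After going back through January: 46 more days to subtract
December 2014: 31 days, 15 remaining
November 2014 has 30 days, need 15
Result: 2014-11-15

2014-11-15


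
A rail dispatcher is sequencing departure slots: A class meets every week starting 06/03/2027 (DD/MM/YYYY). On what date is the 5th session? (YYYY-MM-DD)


First occurrence: 2027-03-06 (occurrence 1)
Each occurrence is 7 days after the previous.
Occurrence 5 is 4 weeks after the first.
4 weeks = 28 days
2027-03-06 + 28 days = 2027-04-03

2027-04-03


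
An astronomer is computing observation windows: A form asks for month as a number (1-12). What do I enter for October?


Calendar month order:
9. September
10. October <--
11. November
October is month number 10

10


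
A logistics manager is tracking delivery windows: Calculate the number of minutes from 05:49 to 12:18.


Start time: 05:49 = 349 minutes from midnight
End time: 12:18 = 738 minutes from midnight
Difference: 738 - 349 = 389 minutes
That is 6 hours and 29 minutes

389


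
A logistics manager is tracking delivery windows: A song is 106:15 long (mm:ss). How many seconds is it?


Minutes: 106
Extra seconds: 15
Seconds per minute: 60
Minutes to seconds: 106 x 60 = 6360
Total: 6360 + 15 = 6375

6375


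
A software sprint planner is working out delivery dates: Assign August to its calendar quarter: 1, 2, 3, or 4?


Month: August (month 8)
Q1: January-March (months 1-3)
Q2: April-June (months 4-6)
Q3: July-September (months 7-9)
Q4: October-December (months 10-12)
Month 8 falls in Q3

3


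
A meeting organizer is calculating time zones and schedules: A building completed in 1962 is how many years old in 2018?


Birth year: 1962
Current year: 2018
Age = current year - birth year
Age = 2018 - 1962 = 56

56


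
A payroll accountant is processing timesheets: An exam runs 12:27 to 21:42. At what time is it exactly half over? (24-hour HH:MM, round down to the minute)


Start time: 12:27 = 747 minutes from midnight
End time: 21:42 = 1302 minutes from midnight
Sum: 747 + 1302 = 2049
Midpoint: 2049 / 2 = 1024 minutes
Convert: 1024 / 60 = 17 hours, 4 minutes
Result: 17:04

17:04


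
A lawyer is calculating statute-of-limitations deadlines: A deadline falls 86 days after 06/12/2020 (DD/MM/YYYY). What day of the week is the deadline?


Start: 2020-12-06 (Sunday)
Step 1 - find target date: add 86 days
  2020-12-06 + 86 days = 2021-03-02
Step 2 - day of week:
  86 mod 7 = 2
  Sunday + 2 days -> Tuesday
Result: Tuesday (2021-03-02)

Tuesday


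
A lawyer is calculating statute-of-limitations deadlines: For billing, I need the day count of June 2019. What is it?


Month: June
Year: 2019
June is a 30-day month
Total: 30 days

30


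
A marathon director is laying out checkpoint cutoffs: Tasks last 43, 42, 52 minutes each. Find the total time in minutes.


Durations: 43, 42, 52
Running sum: 43
+ 42 = 85
+ 52 = 137
Total duration: 137 minutes
That is 2 hours and 17 minutes

137


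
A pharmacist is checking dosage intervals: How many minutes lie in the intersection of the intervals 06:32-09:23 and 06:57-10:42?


Interval A: [392, 563] minutes from midnight
Interval B: [417, 642] minutes from midnight
Overlap start = max(392, 417) = 417
Overlap end = min(563, 642) = 563
Overlap = 563 - 417 = 146 minutes

146


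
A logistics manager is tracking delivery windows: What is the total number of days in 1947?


Year: 1947
Check leap year rules:
Divisible by 4? No
1947 is not a leap year
Days: 365

365


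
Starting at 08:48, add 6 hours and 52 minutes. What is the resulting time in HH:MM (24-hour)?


Start time: 08:48
Adding: 6 hours 52 minutes
Minutes: 48 + 52 = 100
Minute overflow: 100 >= 60, so carry 1 hour, minutes = 40
Hours: 8 + 6 + 1 = 15
Result: 15:40

15:40


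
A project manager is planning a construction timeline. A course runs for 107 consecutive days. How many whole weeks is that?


Total days: 107
Days per week: 7
Division: 107 / 7 = 15 remainder 2
Complete weeks: 15
Remaining days: 2

15


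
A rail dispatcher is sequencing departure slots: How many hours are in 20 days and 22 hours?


Days: 20
Extra hours: 22
Hours per day: 24
Days to hours: 20 x 24 = 480
Total: 480 + 22 = 502

502


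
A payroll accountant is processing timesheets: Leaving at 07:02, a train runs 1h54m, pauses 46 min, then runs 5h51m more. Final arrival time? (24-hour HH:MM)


Depart: 07:02
Leg 1: +114 min -> 08:56
Layover: +46 min -> 09:42
Leg 2: +351 min -> 15:33
Total travel: 511 minutes = 8h 31m
Arrival: 15:33

15:33


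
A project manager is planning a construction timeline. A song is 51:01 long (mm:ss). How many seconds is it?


Minutes: 51
Extra seconds: 1
Seconds per minute: 60
Minutes to seconds: 51 x 60 = 3060
Total: 3060 + 1 = 3061

3061


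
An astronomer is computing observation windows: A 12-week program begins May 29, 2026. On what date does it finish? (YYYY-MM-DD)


Start: 2026-05-29
Weeks to add: 12
Convert to days: 12 x 7 = 84 days
Add 84 days to 2026-05-29
Result: 2026-08-21

2026-08-21


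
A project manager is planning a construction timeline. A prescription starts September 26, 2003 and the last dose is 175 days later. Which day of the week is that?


Start: 2003-09-26 (Friday)
Step 1 - find target date: add 175 days
  2003-09-26 + 175 days = 2004-03-19
Step 2 - day of week:
  175 mod 7 = 0
  Friday + 0 days -> Friday
Result: Friday (2004-03-19)

Friday


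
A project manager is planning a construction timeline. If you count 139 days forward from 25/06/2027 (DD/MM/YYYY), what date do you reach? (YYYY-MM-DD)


Start: 2027-06-25
Adding 139 days
Days remaining in June: 5
After June: 134 days still to add
July 2027: 31 days, 103 remaining
August 2027: 31 days, 72 remaining
September 2027: 30 days, 42 remaining
October 2027: 31 days, 11 remaining
Result: 2027-11-11

2027-11-11


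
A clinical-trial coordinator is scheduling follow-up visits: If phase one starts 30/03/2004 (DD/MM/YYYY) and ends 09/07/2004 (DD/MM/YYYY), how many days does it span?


Start date: 2004-03-30
End date: 2004-07-09
Mar 2004: +2 days
Apr 2004: +30 days
May 2004: +31 days
Jun 2004: +30 days
Jul 2004: +8 days
Total: 101 days

101


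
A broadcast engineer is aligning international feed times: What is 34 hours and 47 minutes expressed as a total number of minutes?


Hours: 34
Minutes: 47
Convert hours to minutes: 34 x 60 = 2040
Add remaining minutes: 2040 + 47 = 2087

2087


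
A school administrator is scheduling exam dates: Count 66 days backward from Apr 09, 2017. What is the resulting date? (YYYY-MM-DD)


Start: 2017-04-09
Subtracting 66 days
Days already passed in April: 9
After going back through April: 57 more days to subtract
March 2017: 31 days, 26 remaining
February 2017 has 28 days, need 26
Result: 2017-02-02

2017-02-02


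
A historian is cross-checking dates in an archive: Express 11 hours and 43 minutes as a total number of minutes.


Hours: 11
Extra minutes: 43
Minutes per hour: 60
Hours to minutes: 11 x 60 = 660
Total: 660 + 43 = 703

703


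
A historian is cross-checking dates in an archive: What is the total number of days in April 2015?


Month: April
Year: 2015
April is a 30-day month
Total: 30 days

30


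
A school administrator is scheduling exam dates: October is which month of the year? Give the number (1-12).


Calendar month order:
9. September
10. October <--
11. November
October is month number 10

10


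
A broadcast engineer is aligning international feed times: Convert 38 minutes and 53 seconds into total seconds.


Minutes: 38
Seconds: 53
Convert minutes to seconds: 38 x 60 = 2280
Add remaining seconds: 2280 + 53 = 2333

2333


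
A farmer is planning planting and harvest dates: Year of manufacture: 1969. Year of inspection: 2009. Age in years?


Birth year: 1969
Current year: 2009
Age = current year - birth year
Age = 2009 - 1969 = 40

40


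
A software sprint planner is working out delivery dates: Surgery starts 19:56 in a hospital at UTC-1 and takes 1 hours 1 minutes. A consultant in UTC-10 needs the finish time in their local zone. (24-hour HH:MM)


Start: 19:56 in UTC-1
Step 1 - add duration:
  minutes: 56 + 1 = 57
  hours: 19 + 1 + 0 = 20
  end in UTC-1: 20:57
Step 2 - convert UTC-1 -> UTC-10:
  offset difference: -10 - (-1) = -9 hours
  20 + (-9) = 11 -> mod 24 = 11
Result: 11:57 in UTC-10

11:57


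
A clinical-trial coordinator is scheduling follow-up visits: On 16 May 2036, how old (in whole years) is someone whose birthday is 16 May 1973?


Birth: 1973-05-16
Reference: 2036-05-16
Year difference: 2036 - 1973 = 63
Has birthday (05-16) occurred by 05-16? Yes
Age in full years: 63

63


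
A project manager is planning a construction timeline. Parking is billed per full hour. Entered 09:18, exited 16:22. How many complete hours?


Start: 09:18
End: 16:22
Hour difference: 16 - 9 = 7 hours
Minute difference: 22 - 18 = 4 minutes
Total minutes: 424
Complete hours: 424 / 60 = 7 (remainder 4)

7


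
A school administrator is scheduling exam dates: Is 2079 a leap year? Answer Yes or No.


Year: 2079
Divisible by 4? 2079 / 4 = 519.75 -> No
Not divisible by 4, so NOT a leap year

No


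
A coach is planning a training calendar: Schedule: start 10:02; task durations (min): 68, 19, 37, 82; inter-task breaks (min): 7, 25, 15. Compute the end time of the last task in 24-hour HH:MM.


Start: 10:02 = 602 min from midnight
  after task 1 (68 min): 11:10
  after break (7 min): 11:17
  after task 2 (19 min): 11:36
  after break (25 min): 12:01
  after task 3 (37 min): 12:38
  after break (15 min): 12:53
  after task 4 (82 min): 14:15
Total elapsed: 253 minutes
End time: 14:15

14:15


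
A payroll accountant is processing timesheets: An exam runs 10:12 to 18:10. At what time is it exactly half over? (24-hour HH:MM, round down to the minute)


Start time: 10:12 = 612 minutes from midnight
End time: 18:10 = 1090 minutes from midnight
Sum: 612 + 1090 = 1702
Midpoint: 1702 / 2 = 851 minutes
Convert: 851 / 60 = 14 hours, 11 minutes
Result: 14:11

14:11


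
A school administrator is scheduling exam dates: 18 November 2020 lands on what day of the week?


Date: 2020-11-18
January 1, 2020 is a Wednesday
Day of year: 323
Offset from Jan 1: 322 days
322 mod 7 = 0
Result: Wednesday

Wednesday


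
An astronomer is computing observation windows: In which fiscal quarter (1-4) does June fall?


Month: June (month 6)
Q1: January-March (months 1-3)
Q2: April-June (months 4-6)
Q3: July-September (months 7-9)
Q4: October-December (months 10-12)
Month 6 falls in Q2

2


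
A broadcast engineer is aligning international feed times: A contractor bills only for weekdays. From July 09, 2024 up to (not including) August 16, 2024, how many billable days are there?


Start: 2024-07-09 (Tuesday)
End (exclusive): 2024-08-16 (Friday)
Total calendar days: 38
Full weeks: 38 // 7 = 5 -> 25 weekdays
Remaining 3 days starting on Tuesday:
  Tue(w), Wed(w), Thu(w) -> 3 weekdays
Total business days: 25 + 3 = 28

28


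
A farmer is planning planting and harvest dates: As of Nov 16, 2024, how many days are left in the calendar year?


Start: November 16, 2024
End: December 31, 2024
Days left in November: 14
December: 31
Sum of remaining months: 31
Total: 14 + 31 = 45

45


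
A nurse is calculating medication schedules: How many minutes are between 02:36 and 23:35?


Start time: 02:36 = 156 minutes from midnight
End time: 23:35 = 1415 minutes from midnight
Difference: 1415 - 156 = 1259 minutes
That is 20 hours and 59 minutes

1259


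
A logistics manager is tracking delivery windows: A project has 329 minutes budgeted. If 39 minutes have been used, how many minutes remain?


Total budget: 329 minutes
Time used: 39 minutes
Remaining: 329 - 39 = 290 minutes
Percent used: 11.9%
Percent remaining: 88.1%

290


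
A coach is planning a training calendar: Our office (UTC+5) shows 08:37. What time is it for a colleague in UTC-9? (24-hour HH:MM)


Local time: 08:37 at UTC+5 (offset 5h)
Target zone: UTC-9 (offset -9h)
Difference: -9 - (5) = -14 hours
Calculation: 8 + (-14) = -6
Wraparound: (-6) mod 24 = 18
Result: 18:37

18:37


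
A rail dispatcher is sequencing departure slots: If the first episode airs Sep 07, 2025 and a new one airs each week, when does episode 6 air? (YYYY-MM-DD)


First occurrence: 2025-09-07 (occurrence 1)
Each occurrence is 7 days after the previous.
Occurrence 6 is 5 weeks after the first.
5 weeks = 35 days
2025-09-07 + 35 days = 2025-10-12

2025-10-12


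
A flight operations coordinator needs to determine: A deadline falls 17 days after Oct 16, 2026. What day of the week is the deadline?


Start: 2026-10-16 (Friday)
Step 1 - find target date: add 17 days
  2026-10-16 + 17 days = 2026-11-02
Step 2 - day of week:
  17 mod 7 = 3
  Friday + 3 days -> Monday
Result: Monday (2026-11-02)

Monday


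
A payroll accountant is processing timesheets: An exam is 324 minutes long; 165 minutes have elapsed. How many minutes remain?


Total budget: 324 minutes
Time used: 165 minutes
Remaining: 324 - 165 = 159 minutes
Percent used: 50.9%
Percent remaining: 49.1%

159


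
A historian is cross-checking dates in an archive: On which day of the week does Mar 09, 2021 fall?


Date: 2021-03-09
January 1, 2021 is a Friday
Day of year: 68
Offset from Jan 1: 67 days
67 mod 7 = 4
Result: Tuesday

Tuesday


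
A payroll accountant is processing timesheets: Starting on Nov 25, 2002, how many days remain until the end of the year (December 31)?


Start: November 25, 2002
End: December 31, 2002
Days left in November: 5
December: 31
Sum of remaining months: 31
Total: 5 + 31 = 36

36


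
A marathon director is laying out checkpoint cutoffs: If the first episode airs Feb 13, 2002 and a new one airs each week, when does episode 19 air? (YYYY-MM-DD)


First occurrence: 2002-02-13 (occurrence 1)
Each occurrence is 7 days after the previous.
Occurrence 19 is 18 weeks after the first.
18 weeks = 126 days
2002-02-13 + 126 days = 2002-06-19

2002-06-19


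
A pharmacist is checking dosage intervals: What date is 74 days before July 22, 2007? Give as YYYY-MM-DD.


Start: 2007-07-22
Subtracting 74 days
Days already passed in July: 22
After going back through July: 52 more days to subtract
June 2007: 30 days, 22 remaining
May 2007 has 31 days, need 22
Result: 2007-05-09

2007-05-09


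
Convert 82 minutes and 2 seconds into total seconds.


Minutes: 82
Seconds: 2
Convert minutes to seconds: 82 x 60 = 4920
Add remaining seconds: 4920 + 2 = 4922

4922


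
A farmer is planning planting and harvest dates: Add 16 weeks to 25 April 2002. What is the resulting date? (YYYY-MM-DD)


Start: 2002-04-25
Weeks to add: 16
Convert to days: 16 x 7 = 112 days
Add 112 days to 2002-04-25
Result: 2002-08-15

2002-08-15


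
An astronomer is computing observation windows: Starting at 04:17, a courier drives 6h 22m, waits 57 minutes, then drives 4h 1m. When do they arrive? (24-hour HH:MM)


Depart: 04:17
Leg 1: +382 min -> 10:39
Layover: +57 min -> 11:36
Leg 2: +241 min -> 15:37
Total travel: 680 minutes = 11h 20m
Arrival: 15:37

15:37


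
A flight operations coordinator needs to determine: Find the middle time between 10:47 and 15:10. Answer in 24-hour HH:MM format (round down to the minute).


Start time: 10:47 = 647 minutes from midnight
End time: 15:10 = 910 minutes from midnight
Sum: 647 + 910 = 1557
Midpoint: 1557 / 2 = 778 minutes
Convert: 778 / 60 = 12 hours, 58 minutes
Result: 12:58

12:58


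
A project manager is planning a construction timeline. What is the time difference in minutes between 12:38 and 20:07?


Start time: 12:38 = 758 minutes from midnight
End time: 20:07 = 1207 minutes from midnight
Difference: 1207 - 758 = 449 minutes
That is 7 hours and 29 minutes

449


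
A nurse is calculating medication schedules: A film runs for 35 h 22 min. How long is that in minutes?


Hours: 35
Minutes: 22
Convert hours to minutes: 35 x 60 = 2100
Add remaining minutes: 2100 + 22 = 2122

2122


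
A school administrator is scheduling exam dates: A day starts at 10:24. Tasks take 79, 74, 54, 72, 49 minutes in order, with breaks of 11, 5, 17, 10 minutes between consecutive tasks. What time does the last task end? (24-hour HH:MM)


Start: 10:24 = 624 min from midnight
  after task 1 (79 min): 11:43
  after break (11 min): 11:54
  after task 2 (74 min): 13:08
  after break (5 min): 13:13
  after task 3 (54 min): 14:07
  after break (17 min): 14:24
  after task 4 (72 min): 15:36
  after break (10 min): 15:46
  after task 5 (49 min): 16:35
Total elapsed: 371 minutes
End time: 16:35

16:35


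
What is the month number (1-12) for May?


Calendar month order:
4. April
5. May <--
6. June
May is month number 5

5


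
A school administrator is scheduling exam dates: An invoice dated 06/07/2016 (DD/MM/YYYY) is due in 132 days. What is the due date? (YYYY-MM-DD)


Start: 2016-07-06
Adding 132 days
Days remaining in July: 25
After July: 107 days still to add
August 2016: 31 days, 76 remaining
September 2016: 30 days, 46 remaining
October 2016: 31 days, 15 remaining
November 2016 has 30 days, need 15
Result: 2016-11-15

2016-11-15


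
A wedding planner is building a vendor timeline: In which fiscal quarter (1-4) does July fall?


Month: July (month 7)
Q1: January-March (months 1-3)
Q2: April-June (months 4-6)
Q3: July-September (months 7-9)
Q4: October-December (months 10-12)
Month 7 falls in Q3

3


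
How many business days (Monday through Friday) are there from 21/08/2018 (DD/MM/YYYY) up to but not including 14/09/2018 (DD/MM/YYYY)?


Start: 2018-08-21 (Tuesday)
End (exclusive): 2018-09-14 (Friday)
Total calendar days: 24
Full weeks: 24 // 7 = 3 -> 15 weekdays
Remaining 3 days starting on Tuesday:
  Tue(w), Wed(w), Thu(w) -> 3 weekdays
Total business days: 15 + 3 = 18

18


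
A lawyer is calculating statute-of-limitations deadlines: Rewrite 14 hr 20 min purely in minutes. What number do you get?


Hours: 14
Extra minutes: 20
Minutes per hour: 60
Hours to minutes: 14 x 60 = 840
Total: 840 + 20 = 860

860


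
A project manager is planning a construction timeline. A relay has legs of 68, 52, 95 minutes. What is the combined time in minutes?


Durations: 68, 52, 95
Running sum: 68
+ 52 = 120
+ 95 = 215
Total duration: 215 minutes
That is 3 hours and 35 minutes

215


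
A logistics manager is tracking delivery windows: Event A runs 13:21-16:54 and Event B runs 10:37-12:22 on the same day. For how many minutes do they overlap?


Interval A: [801, 1014] minutes from midnight
Interval B: [637, 742] minutes from midnight
Overlap start = max(801, 637) = 801
Overlap end = min(1014, 742) = 742
End <= start, so the intervals do not overlap: 0 minutes

0


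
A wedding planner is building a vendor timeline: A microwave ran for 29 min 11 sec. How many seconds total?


Minutes: 29
Extra seconds: 11
Seconds per minute: 60
Minutes to seconds: 29 x 60 = 1740
Total: 1740 + 11 = 1751

1751


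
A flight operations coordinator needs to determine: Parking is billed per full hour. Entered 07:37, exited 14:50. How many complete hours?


Start: 07:37
End: 14:50
Hour difference: 14 - 7 = 7 hours
Minute difference: 50 - 37 = 13 minutes
Total minutes: 433
Complete hours: 433 / 60 = 7 (remainder 13)

7


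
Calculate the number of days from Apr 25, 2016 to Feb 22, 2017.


Start date: 2016-04-25
End date: 2017-02-22
Apr 2016: +6 days
May 2016: +31 days
Jun 2016: +30 days
... (8 more months)
Total: 303 days

303


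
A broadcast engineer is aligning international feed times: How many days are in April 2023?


Month: April
Year: 2023
April is a 30-day month
Total: 30 days

30


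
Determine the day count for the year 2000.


Year: 2000
Check leap year rules:
Divisible by 4? Yes
Divisible by 100? Yes
Divisible by 400? Yes
2000 is a leap year
Days: 366

366


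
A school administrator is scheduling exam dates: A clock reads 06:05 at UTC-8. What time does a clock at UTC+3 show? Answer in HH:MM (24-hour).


Local time: 06:05 at UTC-8 (offset -8h)
Target zone: UTC+3 (offset 3h)
Difference: 3 - (-8) = 11 hours
Calculation: 6 + (11) = 17
Result: 17:05

17:05


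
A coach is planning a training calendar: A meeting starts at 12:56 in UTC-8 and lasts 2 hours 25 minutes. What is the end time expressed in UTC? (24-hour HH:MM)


Start: 12:56 in UTC-8
Step 1 - add duration:
  minutes: 56 + 25 = 81 (carry 1h)
  hours: 12 + 2 + 1 = 15
  end in UTC-8: 15:21
Step 2 - convert UTC-8 -> UTC:
  offset difference: 0 - (-8) = 8 hours
  15 + (8) = 23 -> mod 24 = 23
Result: 23:21 in UTC

23:21


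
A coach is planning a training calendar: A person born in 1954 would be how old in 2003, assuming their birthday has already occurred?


Birth year: 1954
Current year: 2003
Age = current year - birth year
Age = 2003 - 1954 = 49

49


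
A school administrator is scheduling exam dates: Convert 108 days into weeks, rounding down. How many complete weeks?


Total days: 108
Days per week: 7
Division: 108 / 7 = 15 remainder 3
Complete weeks: 15
Remaining days: 3

15


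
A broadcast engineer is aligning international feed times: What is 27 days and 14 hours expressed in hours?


Days: 27
Extra hours: 14
Hours per day: 24
Days to hours: 27 x 24 = 648
Total: 648 + 14 = 662

662


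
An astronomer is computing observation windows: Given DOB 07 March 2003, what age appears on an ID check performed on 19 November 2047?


Birth: 2003-03-07
Reference: 2047-11-19
Year difference: 2047 - 2003 = 44
Has birthday (03-07) occurred by 11-19? Yes
Age in full years: 44

44


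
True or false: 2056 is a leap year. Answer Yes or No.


Year: 2056
Divisible by 4? 2056 / 4 = 514.0 -> Yes
Divisible by 100? 2056 / 100 = 20.56 -> No
Divisible by 4 but not 100, so it IS a leap year

Yes


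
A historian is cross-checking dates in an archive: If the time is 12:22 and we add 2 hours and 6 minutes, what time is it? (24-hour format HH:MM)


Start time: 12:22
Adding: 2 hours 6 minutes
Minutes: 22 + 6 = 28
Hours: 12 + 2 + 0 = 14
Result: 14:28

14:28


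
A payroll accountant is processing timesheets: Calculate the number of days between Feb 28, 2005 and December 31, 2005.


Start: February 28, 2005
End: December 31, 2005
Days left in February: 0
March: 31
April: 30
May: 31
June: 30
... plus remaining months
Sum of remaining months: 306
Total: 0 + 306 = 306

306


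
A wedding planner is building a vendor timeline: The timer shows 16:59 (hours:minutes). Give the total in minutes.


Hours: 16
Minutes: 59
Convert hours to minutes: 16 x 60 = 960
Add remaining minutes: 960 + 59 = 1019

1019


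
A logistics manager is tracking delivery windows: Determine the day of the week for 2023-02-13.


Date: 2023-02-13
January 1, 2023 is a Sunday
Day of year: 44
Offset from Jan 1: 43 days
43 mod 7 = 1
Result: Monday

Monday


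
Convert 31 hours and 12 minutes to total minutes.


Hours: 31
Extra minutes: 12
Minutes per hour: 60
Hours to minutes: 31 x 60 = 1860
Total: 1860 + 12 = 1872

1872


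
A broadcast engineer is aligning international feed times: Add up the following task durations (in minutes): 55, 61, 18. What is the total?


Durations: 55, 61, 18
Running sum: 55
+ 61 = 116
+ 18 = 134
Total duration: 134 minutes
That is 2 hours and 14 minutes

134


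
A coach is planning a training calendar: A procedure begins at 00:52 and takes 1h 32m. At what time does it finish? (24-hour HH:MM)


Start time: 00:52
Adding: 1 hours 32 minutes
Minutes: 52 + 32 = 84
Minute overflow: 84 >= 60, so carry 1 hour, minutes = 24
Hours: 0 + 1 + 1 = 2
Result: 02:24

02:24


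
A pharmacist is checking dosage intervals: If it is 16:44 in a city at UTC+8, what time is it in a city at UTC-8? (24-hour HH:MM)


Local time: 16:44 at UTC+8 (offset 8h)
Target zone: UTC-8 (offset -8h)
Difference: -8 - (8) = -16 hours
Calculation: 16 + (-16) = 0
Result: 00:44

00:44


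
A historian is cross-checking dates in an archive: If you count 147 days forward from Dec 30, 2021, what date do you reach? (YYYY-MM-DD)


Start: 2021-12-30
Adding 147 days
Days remaining in December: 1
After December: 146 days still to add
January 2022: 31 days, 115 remaining
February 2022: 28 days, 87 remaining
March 2022: 31 days, 56 remaining
April 2022: 30 days, 26 remaining
Result: 2022-05-26

2022-05-26


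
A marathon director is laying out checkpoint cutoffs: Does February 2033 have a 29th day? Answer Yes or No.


Year: 2033
Divisible by 4? 2033 / 4 = 508.25 -> No
Not divisible by 4, so NOT a leap year

No


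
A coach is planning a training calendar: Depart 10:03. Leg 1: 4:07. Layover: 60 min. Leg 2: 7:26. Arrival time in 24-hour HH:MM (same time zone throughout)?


Depart: 10:03
Leg 1: +247 min -> 14:10
Layover: +60 min -> 15:10
Leg 2: +446 min -> 22:36
Total travel: 753 minutes = 12h 33m
Arrival: 22:36

22:36


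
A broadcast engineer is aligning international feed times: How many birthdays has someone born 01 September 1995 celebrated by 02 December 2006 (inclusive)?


Birth: 1995-09-01
Reference: 2006-12-02
Year difference: 2006 - 1995 = 11
Has birthday (09-01) occurred by 12-02? Yes
Age in full years: 11

11


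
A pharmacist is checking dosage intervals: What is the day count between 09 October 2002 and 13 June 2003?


Start date: 2002-10-09
End date: 2003-06-13
Oct 2002: +23 days
Nov 2002: +30 days
Dec 2002: +31 days
... (6 more months)
Total: 247 days

247


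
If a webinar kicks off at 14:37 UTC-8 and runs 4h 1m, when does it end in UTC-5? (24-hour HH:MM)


Start: 14:37 in UTC-8
Step 1 - add duration:
  minutes: 37 + 1 = 38
  hours: 14 + 4 + 0 = 18
  end in UTC-8: 18:38
Step 2 - convert UTC-8 -> UTC-5:
  offset difference: -5 - (-8) = 3 hours
  18 + (3) = 21 -> mod 24 = 21
Result: 21:38 in UTC-5

21:38


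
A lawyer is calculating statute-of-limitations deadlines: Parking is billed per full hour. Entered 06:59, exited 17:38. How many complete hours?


Start: 06:59
End: 17:38
Hour difference: 17 - 6 = 11 hours
Minute difference: 38 - 59 = -21 minutes
Total minutes: 639
Complete hours: 639 / 60 = 10 (remainder 39)

10


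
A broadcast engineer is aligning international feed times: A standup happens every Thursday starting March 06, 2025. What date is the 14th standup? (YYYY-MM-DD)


First occurrence: 2025-03-06 (occurrence 1)
Each occurrence is 7 days after the previous.
Occurrence 14 is 13 weeks after the first.
13 weeks = 91 days
2025-03-06 + 91 days = 2025-06-05

2025-06-05


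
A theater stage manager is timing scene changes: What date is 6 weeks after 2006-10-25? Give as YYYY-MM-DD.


Start: 2006-10-25
Weeks to add: 6
Convert to days: 6 x 7 = 42 days
Add 42 days to 2006-10-25
Result: 2006-12-06

2006-12-06


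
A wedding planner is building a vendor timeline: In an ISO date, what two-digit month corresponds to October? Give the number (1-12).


Calendar month order:
9. September
10. October <--
11. November
October is month number 10

10


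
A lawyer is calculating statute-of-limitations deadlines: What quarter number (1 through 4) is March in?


Month: March (month 3)
Q1: January-March (months 1-3)
Q2: April-June (months 4-6)
Q3: July-September (months 7-9)
Q4: October-December (months 10-12)
Month 3 falls in Q1

1


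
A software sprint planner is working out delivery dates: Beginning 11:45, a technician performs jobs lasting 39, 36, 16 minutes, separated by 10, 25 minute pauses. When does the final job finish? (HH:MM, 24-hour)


Start: 11:45 = 705 min from midnight
  after task 1 (39 min): 12:24
  after break (10 min): 12:34
  after task 2 (36 min): 13:10
  after break (25 min): 13:35
  after task 3 (16 min): 13:51
Total elapsed: 126 minutes
End time: 13:51

13:51


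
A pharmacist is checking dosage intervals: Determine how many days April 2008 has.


Month: April
Year: 2008
April is a 30-day month
Total: 30 days

30


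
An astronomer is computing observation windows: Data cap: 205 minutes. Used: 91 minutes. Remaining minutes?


Total budget: 205 minutes
Time used: 91 minutes
Remaining: 205 - 91 = 114 minutes
Percent used: 44.4%
Percent remaining: 55.6%

114


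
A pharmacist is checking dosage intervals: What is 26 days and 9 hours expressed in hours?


Days: 26
Extra hours: 9
Hours per day: 24
Days to hours: 26 x 24 = 624
Total: 624 + 9 = 633

633


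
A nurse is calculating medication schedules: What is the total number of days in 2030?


Year: 2030
Check leap year rules:
Divisible by 4? No
2030 is not a leap year
Days: 365

365


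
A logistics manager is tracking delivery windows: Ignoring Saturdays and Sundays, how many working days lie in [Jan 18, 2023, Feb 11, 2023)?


Start: 2023-01-18 (Wednesday)
End (exclusive): 2023-02-11 (Saturday)
Total calendar days: 24
Full weeks: 24 // 7 = 3 -> 15 weekdays
Remaining 3 days starting on Wednesday:
  Wed(w), Thu(w), Fri(w) -> 3 weekdays
Total business days: 15 + 3 = 18

18


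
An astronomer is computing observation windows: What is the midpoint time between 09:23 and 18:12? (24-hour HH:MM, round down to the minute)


Start time: 09:23 = 563 minutes from midnight
End time: 18:12 = 1092 minutes from midnight
Sum: 563 + 1092 = 1655
Midpoint: 1655 / 2 = 827 minutes
Convert: 827 / 60 = 13 hours, 47 minutes
Result: 13:47

13:47


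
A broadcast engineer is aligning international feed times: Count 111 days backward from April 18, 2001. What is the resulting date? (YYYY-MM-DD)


Start: 2001-04-18
Subtracting 111 days
Days already passed in April: 18
After going back through April: 93 more days to subtract
March 2001: 31 days, 62 remaining
February 2001: 28 days, 34 remaining
January 2001: 31 days, 3 remaining
December 2000 has 31 days, need 3
Result: 2000-12-28

2000-12-28


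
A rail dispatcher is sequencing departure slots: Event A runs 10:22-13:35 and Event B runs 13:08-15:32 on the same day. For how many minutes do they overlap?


Interval A: [622, 815] minutes from midnight
Interval B: [788, 932] minutes from midnight
Overlap start = max(622, 788) = 788
Overlap end = min(815, 932) = 815
Overlap = 815 - 788 = 27 minutes

27


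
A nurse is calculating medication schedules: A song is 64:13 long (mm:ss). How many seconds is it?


Minutes: 64
Extra seconds: 13
Seconds per minute: 60
Minutes to seconds: 64 x 60 = 3840
Total: 3840 + 13 = 3853

3853


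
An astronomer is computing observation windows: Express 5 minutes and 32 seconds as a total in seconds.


Minutes: 5
Seconds: 32
Convert minutes to seconds: 5 x 60 = 300
Add remaining seconds: 300 + 32 = 332

332


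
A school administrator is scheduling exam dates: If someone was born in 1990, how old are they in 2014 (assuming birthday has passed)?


Birth year: 1990
Current year: 2014
Age = current year - birth year
Age = 2014 - 1990 = 24

24


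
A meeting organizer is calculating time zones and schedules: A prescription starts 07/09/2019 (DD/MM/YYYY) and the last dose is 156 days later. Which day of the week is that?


Start: 2019-09-07 (Saturday)
Step 1 - find target date: add 156 days
  2019-09-07 + 156 days = 2020-02-10
Step 2 - day of week:
  156 mod 7 = 2
  Saturday + 2 days -> Monday
Result: Monday (2020-02-10)

Monday


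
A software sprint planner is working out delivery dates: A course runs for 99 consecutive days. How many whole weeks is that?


Total days: 99
Days per week: 7
Division: 99 / 7 = 14 remainder 1
Complete weeks: 14
Remaining days: 1

14


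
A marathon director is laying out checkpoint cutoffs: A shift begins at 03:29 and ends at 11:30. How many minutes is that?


Start time: 03:29 = 209 minutes from midnight
End time: 11:30 = 690 minutes from midnight
Difference: 690 - 209 = 481 minutes
That is 8 hours and 1 minutes

481


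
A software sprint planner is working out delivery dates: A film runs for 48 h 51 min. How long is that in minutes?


Hours: 48
Minutes: 51
Convert hours to minutes: 48 x 60 = 2880
Add remaining minutes: 2880 + 51 = 2931

2931


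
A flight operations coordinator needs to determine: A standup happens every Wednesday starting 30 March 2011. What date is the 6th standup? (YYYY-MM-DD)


First occurrence: 2011-03-30 (occurrence 1)
Each occurrence is 7 days after the previous.
Occurrence 6 is 5 weeks after the first.
5 weeks = 35 days
2011-03-30 + 35 days = 2011-05-04

2011-05-04


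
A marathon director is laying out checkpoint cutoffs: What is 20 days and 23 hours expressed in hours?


Days: 20
Extra hours: 23
Hours per day: 24
Days to hours: 20 x 24 = 480
Total: 480 + 23 = 503

503


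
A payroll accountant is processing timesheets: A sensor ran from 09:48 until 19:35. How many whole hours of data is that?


Start: 09:48
End: 19:35
Hour difference: 19 - 9 = 10 hours
Minute difference: 35 - 48 = -13 minutes
Total minutes: 587
Complete hours: 587 / 60 = 9 (remainder 47)

9
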